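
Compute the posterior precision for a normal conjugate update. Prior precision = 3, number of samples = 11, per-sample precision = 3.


tau_post = tau_0 + n * tau
= 3 + 11 * 3 = 36

36


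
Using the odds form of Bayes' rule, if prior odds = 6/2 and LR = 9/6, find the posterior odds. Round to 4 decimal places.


Bayes' rule in odds form: posterior odds = prior odds * LR
= (6 * 9) / (2 * 6)
= 54/12 = 4.5

4.5


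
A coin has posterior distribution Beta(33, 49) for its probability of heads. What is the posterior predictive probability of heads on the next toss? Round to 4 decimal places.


Posterior predictive = E[theta] = alpha/(alpha+beta)
= 33/82
= 0.4024

0.4024


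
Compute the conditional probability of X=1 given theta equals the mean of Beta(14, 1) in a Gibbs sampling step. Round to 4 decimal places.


Mean of Beta(14, 1) = 0.9333
P(X=1 | theta=0.9333) = 0.9333

0.9333


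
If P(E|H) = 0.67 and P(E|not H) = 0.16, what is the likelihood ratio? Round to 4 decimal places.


Likelihood ratio = P(E|H) / P(E|not H)
= 0.67 / 0.16
= 4.1875

4.1875


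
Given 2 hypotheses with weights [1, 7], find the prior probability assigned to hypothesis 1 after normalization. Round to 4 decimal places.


To normalize, divide each weight by the sum of all weights.
Sum = 8
Prior(H1) = 1/8 = 0.125

0.125


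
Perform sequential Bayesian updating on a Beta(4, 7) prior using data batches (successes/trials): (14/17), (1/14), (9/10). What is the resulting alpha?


Accumulate successes: 24
Posterior alpha = prior alpha + sum of successes
= 4 + 24 = 28

28


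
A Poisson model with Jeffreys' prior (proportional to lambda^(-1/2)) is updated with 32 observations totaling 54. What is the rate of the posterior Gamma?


Posterior = Gamma(0.5 + S, n)
= Gamma(0.5 + 54, 32)
Posterior rate = 0 + n = 32

32.0


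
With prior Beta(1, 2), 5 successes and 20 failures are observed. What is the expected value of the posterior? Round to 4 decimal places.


Posterior = Beta(6, 22)
E[theta] = alpha/(alpha+beta)
= 6/28 = 0.2143

0.2143


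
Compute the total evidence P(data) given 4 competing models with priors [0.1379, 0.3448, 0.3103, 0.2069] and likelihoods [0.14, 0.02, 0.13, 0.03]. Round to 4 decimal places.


Marginal likelihood = sum P(model_i) * P(data|model_i)
Model 1: 0.1379 * 0.14 = 0.0193
Model 2: 0.3448 * 0.02 = 0.0069
Model 3: 0.3103 * 0.13 = 0.0403
Model 4: 0.2069 * 0.03 = 0.0062
Total = 0.0727

0.0727


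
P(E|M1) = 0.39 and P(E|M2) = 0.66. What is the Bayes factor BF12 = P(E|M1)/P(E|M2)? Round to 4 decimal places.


Bayes factor BF12 = P(E|M1) / P(E|M2)
= 0.39 / 0.66
= 0.5909

0.5909


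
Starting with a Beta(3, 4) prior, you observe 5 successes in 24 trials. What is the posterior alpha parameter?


For a Beta-Binomial conjugate model:
Posterior alpha = prior alpha + number of successes
= 3 + 5 = 8

8


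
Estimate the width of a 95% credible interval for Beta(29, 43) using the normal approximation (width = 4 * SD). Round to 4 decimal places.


For Beta(a,b): Var = ab/((a+b)^2(a+b+1))
Var = 0.0033, SD = 0.0574
Approximate 95% CI width = 4 * 0.0574 = 0.2296

0.2296


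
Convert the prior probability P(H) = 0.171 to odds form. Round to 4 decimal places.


P(not H) = 1 - 0.171 = 0.829
Odds = 0.171 / 0.829 = 0.2063

0.2063


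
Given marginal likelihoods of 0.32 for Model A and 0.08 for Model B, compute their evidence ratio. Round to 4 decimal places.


Ratio = ML(A) / ML(B) = 0.32/0.08
= 4.0

4.0


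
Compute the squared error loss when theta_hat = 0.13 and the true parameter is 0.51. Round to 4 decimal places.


L = (theta_hat - theta_true)^2
= (0.13 - 0.51)^2
= -0.38^2 = 0.1444

0.1444


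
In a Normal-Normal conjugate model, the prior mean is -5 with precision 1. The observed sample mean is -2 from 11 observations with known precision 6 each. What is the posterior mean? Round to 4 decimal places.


Posterior precision = tau0 + n*tau = 1 + 11*6 = 67
Posterior mean = (tau0*mu0 + n*tau*xbar) / posterior_precision
= (1*-5 + 11*6*-2) / 67
= -137 / 67 = -2.0448

-2.0448


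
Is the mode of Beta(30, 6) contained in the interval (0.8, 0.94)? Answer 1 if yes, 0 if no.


Mode = (a-1)/(a+b-2) = 29/34 = 0.8529
Interval: (0.8, 0.94)
Contains mode? 1

1


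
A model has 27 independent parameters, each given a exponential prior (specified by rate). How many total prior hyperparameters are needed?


Each exponential prior needs 1 hyperparameter (rate).
Total = 1 * 27 = 27

27


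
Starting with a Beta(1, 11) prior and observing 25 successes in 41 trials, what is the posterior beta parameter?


Posterior beta = prior beta + failures
Failures = 41 - 25 = 16
beta_post = 11 + 16 = 27

27


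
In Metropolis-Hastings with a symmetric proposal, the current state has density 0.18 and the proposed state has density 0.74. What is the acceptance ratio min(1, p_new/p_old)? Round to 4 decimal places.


Ratio = p_new / p_old = 0.74 / 0.18 = 4.1111
Acceptance = min(1, 4.1111) = 1.0

1.0


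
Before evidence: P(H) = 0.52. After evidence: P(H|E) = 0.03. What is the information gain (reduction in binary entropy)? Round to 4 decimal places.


Prior entropy = 0.9988
Posterior entropy = 0.1944
Information gain = 0.9988 - 0.1944 = 0.8045

0.8045


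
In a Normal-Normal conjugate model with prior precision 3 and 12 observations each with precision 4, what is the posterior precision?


Posterior precision = prior precision + n * observation precision
= 3 + 12 * 4
= 3 + 48 = 51

51


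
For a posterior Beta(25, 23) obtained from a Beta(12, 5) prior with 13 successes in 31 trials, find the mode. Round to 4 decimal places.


Mode = (alpha - 1) / (alpha + beta - 2)
= 24 / 46
= 0.5217

0.5217


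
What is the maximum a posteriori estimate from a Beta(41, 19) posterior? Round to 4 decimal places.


The MAP estimate equals the mode of the distribution.
Mode of Beta(a,b) = (a-1)/(a+b-2)
= 40/58
= 0.6897

0.6897


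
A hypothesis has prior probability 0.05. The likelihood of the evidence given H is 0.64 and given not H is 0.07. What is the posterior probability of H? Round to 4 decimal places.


Using Bayes' theorem:
P(E) = 0.05 * 0.64 + 0.95 * 0.07
P(E) = 0.0985
P(H|E) = (0.05 * 0.64) / 0.0985 = 0.3249

0.3249


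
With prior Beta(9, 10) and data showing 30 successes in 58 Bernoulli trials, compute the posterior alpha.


Conjugate update: alpha_posterior = alpha_prior + k
= 9 + 30 = 39

39


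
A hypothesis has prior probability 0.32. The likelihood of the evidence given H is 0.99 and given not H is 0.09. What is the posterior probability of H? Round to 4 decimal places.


Using Bayes' theorem:
P(E) = 0.32 * 0.99 + 0.68 * 0.09
P(E) = 0.378
P(H|E) = (0.32 * 0.99) / 0.378 = 0.8381

0.8381


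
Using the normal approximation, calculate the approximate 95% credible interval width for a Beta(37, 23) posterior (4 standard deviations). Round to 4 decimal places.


Var(Beta) = 37*23/(60^2 * 61) = 0.0039
SD = 0.0623
Width ~ 4*SD = 0.249

0.249


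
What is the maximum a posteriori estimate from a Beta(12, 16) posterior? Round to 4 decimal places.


The MAP estimate equals the mode of the distribution.
Mode of Beta(a,b) = (a-1)/(a+b-2)
= 11/26
= 0.4231

0.4231


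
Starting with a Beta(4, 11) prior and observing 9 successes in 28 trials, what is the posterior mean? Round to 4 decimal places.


Posterior parameters: alpha = 4 + 9 = 13
beta = 11 + 19 = 30
Posterior mean = alpha / (alpha + beta) = 13 / 43
= 0.3023

0.3023


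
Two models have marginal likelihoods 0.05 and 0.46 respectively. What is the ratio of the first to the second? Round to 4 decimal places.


Evidence ratio = 0.05 / 0.46
= 0.1087

0.1087


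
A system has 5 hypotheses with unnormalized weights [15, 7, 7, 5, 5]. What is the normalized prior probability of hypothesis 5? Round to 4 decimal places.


The normalized prior is the weight divided by the total.
Total weight = 39
P(H5) = 5 / 39 = 0.1282

0.1282


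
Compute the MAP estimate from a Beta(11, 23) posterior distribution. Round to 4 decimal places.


MAP = mode of Beta distribution
= (alpha - 1)/(alpha + beta - 2)
= (11-1)/(11+23-2)
= 10/32 = 0.3125

0.3125


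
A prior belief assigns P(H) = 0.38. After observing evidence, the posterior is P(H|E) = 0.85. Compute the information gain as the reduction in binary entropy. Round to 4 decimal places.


H(prior) = -0.38*log2(0.38) - 0.62*log2(0.62)
= 0.958
H(post) = -0.85*log2(0.85) - 0.15*log2(0.15)
= 0.6098
IG = 0.958 - 0.6098 = 0.3482

0.3482


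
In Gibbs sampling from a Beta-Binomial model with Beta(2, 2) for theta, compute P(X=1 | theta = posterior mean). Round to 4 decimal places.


Posterior mean = alpha/(alpha+beta) = 2/4 = 0.5
P(X=1|theta=mean) = theta = 0.5

0.5


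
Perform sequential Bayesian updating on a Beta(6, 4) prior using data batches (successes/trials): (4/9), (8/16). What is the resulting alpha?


Accumulate successes: 12
Posterior alpha = prior alpha + sum of successes
= 6 + 12 = 18

18


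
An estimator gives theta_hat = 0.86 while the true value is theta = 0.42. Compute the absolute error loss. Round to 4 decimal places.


The absolute error loss is |theta_hat - theta|
= |0.86 - 0.42|
= 0.44

0.44


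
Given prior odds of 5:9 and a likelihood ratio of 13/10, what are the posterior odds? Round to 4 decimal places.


Posterior odds = prior odds * LR
Prior odds = 5/9 = 0.5556
LR = 13/10 = 1.3
Posterior odds = 0.5556 * 1.3 = 0.7222

0.7222


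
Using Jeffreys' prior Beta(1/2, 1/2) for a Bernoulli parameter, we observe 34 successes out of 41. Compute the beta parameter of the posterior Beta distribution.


Conjugate update: Beta(0.5 + k, 0.5 + n - k).
k = 34, n - k = 7
Posterior beta = 0.5 + (n - k) = 0.5 + 7 = 7.5

7.5


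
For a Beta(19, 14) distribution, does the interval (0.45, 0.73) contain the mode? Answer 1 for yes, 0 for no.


Mode of Beta(a,b) = (a-1)/(a+b-2)
= (19-1)/(19+14-2) = 0.5806
Check: 0.45 <= 0.5806 <= 0.73?
Result: 1

1


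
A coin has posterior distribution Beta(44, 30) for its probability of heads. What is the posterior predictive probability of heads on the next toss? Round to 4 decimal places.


Posterior predictive = E[theta] = alpha/(alpha+beta)
= 44/74
= 0.5946

0.5946


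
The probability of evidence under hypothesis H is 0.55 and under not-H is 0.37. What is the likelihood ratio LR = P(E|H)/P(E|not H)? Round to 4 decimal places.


LR = 0.55 / 0.37
= 1.4865

1.4865


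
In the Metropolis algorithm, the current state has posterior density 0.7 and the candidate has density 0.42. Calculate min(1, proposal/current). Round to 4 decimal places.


Ratio = 0.42/0.7 = 0.6
Acceptance probability = min(1, 0.6)
= 0.6

0.6


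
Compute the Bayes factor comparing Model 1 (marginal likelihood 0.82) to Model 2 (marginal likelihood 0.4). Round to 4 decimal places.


BF12 = marginal likelihood of M1 / marginal likelihood of M2
= 0.82/0.4
= 2.05

2.05


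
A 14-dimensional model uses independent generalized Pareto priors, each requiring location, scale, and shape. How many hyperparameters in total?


Per parameter: 3 (location, scale, and shape).
Total = 14 * 3 = 42

42


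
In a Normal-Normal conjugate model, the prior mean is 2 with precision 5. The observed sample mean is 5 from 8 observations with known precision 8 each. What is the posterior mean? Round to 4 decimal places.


Posterior precision = tau0 + n*tau = 5 + 8*8 = 69
Posterior mean = (tau0*mu0 + n*tau*xbar) / posterior_precision
= (5*2 + 8*8*5) / 69
= 330 / 69 = 4.7826

4.7826


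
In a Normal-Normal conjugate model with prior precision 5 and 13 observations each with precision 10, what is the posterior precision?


Posterior precision = prior precision + n * observation precision
= 5 + 13 * 10
= 5 + 130 = 135

135


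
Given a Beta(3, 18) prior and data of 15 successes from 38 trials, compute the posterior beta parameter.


Number of failures = 38 - 15 = 23
Posterior beta = 18 + 23 = 41

41


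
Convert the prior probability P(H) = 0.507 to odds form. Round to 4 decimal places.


P(not H) = 1 - 0.507 = 0.493
Odds = 0.507 / 0.493 = 1.0284

1.0284


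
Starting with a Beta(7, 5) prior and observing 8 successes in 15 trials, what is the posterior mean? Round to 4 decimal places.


Posterior parameters: alpha = 7 + 8 = 15
beta = 5 + 7 = 12
Posterior mean = alpha / (alpha + beta) = 15 / 27
= 0.5556

0.5556


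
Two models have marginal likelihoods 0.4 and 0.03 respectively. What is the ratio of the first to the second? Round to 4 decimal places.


Evidence ratio = 0.4 / 0.03
= 13.3333

13.3333


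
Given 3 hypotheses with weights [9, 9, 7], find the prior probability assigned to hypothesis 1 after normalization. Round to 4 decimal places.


To normalize, divide each weight by the sum of all weights.
Sum = 25
Prior(H1) = 9/25 = 0.36

0.36


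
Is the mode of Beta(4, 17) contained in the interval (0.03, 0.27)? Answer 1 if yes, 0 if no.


Mode = (a-1)/(a+b-2) = 3/19 = 0.1579
Interval: (0.03, 0.27)
Contains mode? 1

1


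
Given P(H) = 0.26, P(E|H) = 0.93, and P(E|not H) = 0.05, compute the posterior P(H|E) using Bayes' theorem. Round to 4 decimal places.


By Bayes' theorem: P(H|E) = P(E|H)*P(H) / P(E)
P(E) = P(E|H)*P(H) + P(E|not H)*P(not H)
P(E) = 0.93*0.26 + 0.05*0.74 = 0.2788
P(H|E) = 0.93*0.26 / 0.2788 = 0.8673

0.8673


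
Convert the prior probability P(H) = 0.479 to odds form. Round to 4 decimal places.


P(not H) = 1 - 0.479 = 0.521
Odds = 0.479 / 0.521 = 0.9194

0.9194


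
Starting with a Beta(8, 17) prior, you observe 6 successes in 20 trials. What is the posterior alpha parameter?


For a Beta-Binomial conjugate model:
Posterior alpha = prior alpha + number of successes
= 8 + 6 = 14

14


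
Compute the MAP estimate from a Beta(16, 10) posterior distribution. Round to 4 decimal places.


MAP = mode of Beta distribution
= (alpha - 1)/(alpha + beta - 2)
= (16-1)/(16+10-2)
= 15/24 = 0.625

0.625


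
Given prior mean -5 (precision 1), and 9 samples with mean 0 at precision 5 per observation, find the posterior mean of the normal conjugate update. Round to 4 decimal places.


The posterior mean is a precision-weighted average of prior and data.
Post. prec. = 1 + 45 = 46
Post. mean = (-5 + 0)/46 = -5/46 = -0.1087

-0.1087


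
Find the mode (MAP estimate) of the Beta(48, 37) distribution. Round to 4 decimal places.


For Beta(a,b) with a,b > 1:
Mode = (a-1)/(a+b-2) = (48-1)/(85-2)
= 47/83 = 0.5663

0.5663


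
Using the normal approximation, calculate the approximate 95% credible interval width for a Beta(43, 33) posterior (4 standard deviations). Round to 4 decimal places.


Var(Beta) = 43*33/(76^2 * 77) = 0.0032
SD = 0.0565
Width ~ 4*SD = 0.2259

0.2259


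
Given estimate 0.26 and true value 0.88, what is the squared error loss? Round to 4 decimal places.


Squared error = (estimate - true)^2
Difference = -0.62
Loss = -0.62^2 = 0.3844

0.3844


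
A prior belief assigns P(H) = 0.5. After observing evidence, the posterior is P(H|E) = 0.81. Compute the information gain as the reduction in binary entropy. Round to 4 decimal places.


H(prior) = -0.5*log2(0.5) - 0.5*log2(0.5)
= 1.0
H(post) = -0.81*log2(0.81) - 0.19*log2(0.19)
= 0.7015
IG = 1.0 - 0.7015 = 0.2985

0.2985


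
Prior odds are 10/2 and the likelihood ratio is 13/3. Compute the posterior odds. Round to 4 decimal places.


Posterior odds = prior odds * likelihood ratio
= (10/2) * (13/3)
= 130 / 6
= 21.6667

21.6667


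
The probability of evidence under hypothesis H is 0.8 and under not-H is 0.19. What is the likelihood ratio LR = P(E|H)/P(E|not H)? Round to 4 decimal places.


LR = 0.8 / 0.19
= 4.2105

4.2105


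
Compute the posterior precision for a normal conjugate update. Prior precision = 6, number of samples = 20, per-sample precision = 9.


tau_post = tau_0 + n * tau
= 6 + 20 * 9 = 186

186


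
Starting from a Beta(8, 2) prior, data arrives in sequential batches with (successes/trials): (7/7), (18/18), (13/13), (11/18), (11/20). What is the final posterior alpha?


In sequential Bayesian updating, we sum all successes.
Total successes = 60
Final alpha = 8 + 60 = 68

68


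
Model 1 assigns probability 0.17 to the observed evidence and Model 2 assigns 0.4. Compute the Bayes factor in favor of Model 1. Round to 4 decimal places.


BF = P(data|M1) / P(data|M2)
= 0.17 / 0.4 = 0.425

0.425


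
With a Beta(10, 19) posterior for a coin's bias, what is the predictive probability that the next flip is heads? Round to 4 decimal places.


The predictive probability equals the posterior mean.
P(next = heads) = alpha / (alpha + beta)
= 10 / 29 = 0.3448

0.3448


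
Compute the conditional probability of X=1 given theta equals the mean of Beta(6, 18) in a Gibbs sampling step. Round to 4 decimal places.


Mean of Beta(6, 18) = 0.25
P(X=1 | theta=0.25) = 0.25

0.25


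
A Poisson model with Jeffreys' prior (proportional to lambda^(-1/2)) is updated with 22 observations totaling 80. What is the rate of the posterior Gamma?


Posterior = Gamma(0.5 + S, n)
= Gamma(0.5 + 80, 22)
Posterior rate = 0 + n = 22

22.0


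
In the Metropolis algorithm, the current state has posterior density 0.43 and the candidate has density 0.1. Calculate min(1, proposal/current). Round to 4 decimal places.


Ratio = 0.1/0.43 = 0.2326
Acceptance probability = min(1, 0.2326)
= 0.2326

0.2326


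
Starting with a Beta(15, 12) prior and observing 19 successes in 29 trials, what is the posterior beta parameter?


Posterior beta = prior beta + failures
Failures = 29 - 19 = 10
beta_post = 12 + 10 = 22

22


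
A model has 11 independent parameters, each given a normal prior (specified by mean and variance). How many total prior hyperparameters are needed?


Each normal prior needs 2 hyperparameters (mean and variance).
Total = 2 * 11 = 22

22


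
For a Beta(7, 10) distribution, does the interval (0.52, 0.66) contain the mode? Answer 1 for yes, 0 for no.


Mode of Beta(a,b) = (a-1)/(a+b-2)
= (7-1)/(7+10-2) = 0.4
Check: 0.52 <= 0.4 <= 0.66?
Result: 0

0


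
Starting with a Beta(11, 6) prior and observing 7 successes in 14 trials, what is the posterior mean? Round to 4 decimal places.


Posterior parameters: alpha = 11 + 7 = 18
beta = 6 + 7 = 13
Posterior mean = alpha / (alpha + beta) = 18 / 31
= 0.5806

0.5806


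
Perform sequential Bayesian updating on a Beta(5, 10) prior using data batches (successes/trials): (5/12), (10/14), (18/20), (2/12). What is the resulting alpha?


Accumulate successes: 35
Posterior alpha = prior alpha + sum of successes
= 5 + 35 = 40

40


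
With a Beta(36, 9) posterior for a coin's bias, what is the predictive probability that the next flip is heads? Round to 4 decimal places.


The predictive probability equals the posterior mean.
P(next = heads) = alpha / (alpha + beta)
= 36 / 45 = 0.8

0.8


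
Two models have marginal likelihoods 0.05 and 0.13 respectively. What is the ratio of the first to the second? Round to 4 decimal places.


Evidence ratio = 0.05 / 0.13
= 0.3846

0.3846


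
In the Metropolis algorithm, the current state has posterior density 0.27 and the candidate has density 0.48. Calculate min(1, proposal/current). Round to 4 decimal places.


Ratio = 0.48/0.27 = 1.7778
Acceptance probability = min(1, 1.7778)
= 1.0

1.0


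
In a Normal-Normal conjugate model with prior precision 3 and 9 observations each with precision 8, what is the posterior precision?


Posterior precision = prior precision + n * observation precision
= 3 + 9 * 8
= 3 + 72 = 75

75


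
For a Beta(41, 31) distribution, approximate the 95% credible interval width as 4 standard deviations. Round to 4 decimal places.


Variance of Beta(a,b) = ab / ((a+b)^2 * (a+b+1))
= 41*31 / ((72)^2 * 73)
= 0.0034
SD = sqrt(0.0034) = 0.058
Width = 4 * SD = 0.2318

0.2318


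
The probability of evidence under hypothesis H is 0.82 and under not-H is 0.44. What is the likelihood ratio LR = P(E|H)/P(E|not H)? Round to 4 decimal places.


LR = 0.82 / 0.44
= 1.8636

1.8636


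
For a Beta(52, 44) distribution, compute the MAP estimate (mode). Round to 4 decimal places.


MAP = mode = (a-1)/(a+b-2)
= (52-1)/(52+44-2)
= 51/94 = 0.5426

0.5426


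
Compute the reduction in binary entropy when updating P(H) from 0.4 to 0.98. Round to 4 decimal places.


H_before = -p*log2(p) - (1-p)*log2(1-p) for p=0.4: 0.971
H_after for p=0.98: 0.1414
Reduction = 0.971 - 0.1414 = 0.8295

0.8295


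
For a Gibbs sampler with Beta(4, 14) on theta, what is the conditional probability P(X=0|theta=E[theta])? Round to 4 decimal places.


E[theta] = 4/(4+14) = 0.2222
P(X=0|theta) = 1 - theta = 0.7778

0.7778


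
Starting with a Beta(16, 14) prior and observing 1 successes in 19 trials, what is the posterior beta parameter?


Posterior beta = prior beta + failures
Failures = 19 - 1 = 18
beta_post = 14 + 18 = 32

32


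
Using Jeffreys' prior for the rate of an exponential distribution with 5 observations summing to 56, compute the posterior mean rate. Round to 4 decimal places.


Jeffreys' prior leads to posterior Gamma(5, 56).
Mean = 5/56 = 0.0893

0.0893


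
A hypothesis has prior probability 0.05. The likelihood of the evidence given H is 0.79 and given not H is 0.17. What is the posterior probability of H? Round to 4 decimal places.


Using Bayes' theorem:
P(E) = 0.05 * 0.79 + 0.95 * 0.17
P(E) = 0.201
P(H|E) = (0.05 * 0.79) / 0.201 = 0.1965

0.1965


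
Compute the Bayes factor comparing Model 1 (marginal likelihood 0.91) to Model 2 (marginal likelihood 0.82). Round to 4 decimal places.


BF12 = marginal likelihood of M1 / marginal likelihood of M2
= 0.91/0.82
= 1.1098

1.1098


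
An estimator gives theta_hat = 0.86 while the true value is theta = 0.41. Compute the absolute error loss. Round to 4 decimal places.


The absolute error loss is |theta_hat - theta|
= |0.86 - 0.41|
= 0.45

0.45


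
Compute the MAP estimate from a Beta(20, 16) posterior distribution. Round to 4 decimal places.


MAP = mode of Beta distribution
= (alpha - 1)/(alpha + beta - 2)
= (20-1)/(20+16-2)
= 19/34 = 0.5588

0.5588


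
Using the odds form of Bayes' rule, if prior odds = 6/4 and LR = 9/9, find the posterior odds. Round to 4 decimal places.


Bayes' rule in odds form: posterior odds = prior odds * LR
= (6 * 9) / (4 * 9)
= 54/36 = 1.5

1.5


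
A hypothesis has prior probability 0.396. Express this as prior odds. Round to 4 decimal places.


Odds = P(H) / P(not H) = 0.396 / 0.604
= 0.6556

0.6556


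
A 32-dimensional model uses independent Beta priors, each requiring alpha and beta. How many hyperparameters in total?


Per parameter: 2 (alpha and beta).
Total = 32 * 2 = 64

64


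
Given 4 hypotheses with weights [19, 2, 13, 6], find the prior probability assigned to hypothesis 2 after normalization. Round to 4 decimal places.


To normalize, divide each weight by the sum of all weights.
Sum = 40
Prior(H2) = 2/40 = 0.05

0.05


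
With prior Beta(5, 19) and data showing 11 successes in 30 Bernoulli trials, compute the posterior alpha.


Conjugate update: alpha_posterior = alpha_prior + k
= 5 + 11 = 16

16


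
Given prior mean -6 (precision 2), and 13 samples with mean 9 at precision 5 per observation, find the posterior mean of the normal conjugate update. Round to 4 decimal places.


The posterior mean is a precision-weighted average of prior and data.
Post. prec. = 2 + 65 = 67
Post. mean = (-12 + 585)/67 = 573/67 = 8.5522

8.5522


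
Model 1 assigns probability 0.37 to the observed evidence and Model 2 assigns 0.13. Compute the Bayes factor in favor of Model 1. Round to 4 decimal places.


BF = P(data|M1) / P(data|M2)
= 0.37 / 0.13 = 2.8462

2.8462


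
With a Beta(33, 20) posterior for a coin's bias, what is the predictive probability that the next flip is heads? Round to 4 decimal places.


The predictive probability equals the posterior mean.
P(next = heads) = alpha / (alpha + beta)
= 33 / 53 = 0.6226

0.6226


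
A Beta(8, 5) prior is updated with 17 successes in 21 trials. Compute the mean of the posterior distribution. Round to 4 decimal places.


After update: Beta(25, 9)
Mean = 25 / (25 + 9) = 25 / 34
= 0.7353

0.7353


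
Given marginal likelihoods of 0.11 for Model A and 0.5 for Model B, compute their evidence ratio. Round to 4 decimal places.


Ratio = ML(A) / ML(B) = 0.11/0.5
= 0.22

0.22


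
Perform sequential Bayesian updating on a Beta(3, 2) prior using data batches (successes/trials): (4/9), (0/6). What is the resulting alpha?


Accumulate successes: 4
Posterior alpha = prior alpha + sum of successes
= 3 + 4 = 7

7


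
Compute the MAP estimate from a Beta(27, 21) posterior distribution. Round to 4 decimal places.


MAP = mode of Beta distribution
= (alpha - 1)/(alpha + beta - 2)
= (27-1)/(27+21-2)
= 26/46 = 0.5652

0.5652


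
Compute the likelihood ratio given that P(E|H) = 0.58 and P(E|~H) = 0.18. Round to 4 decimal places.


LR = P(E|H) / P(E|~H)
= 0.58 / 0.18 = 3.2222

3.2222


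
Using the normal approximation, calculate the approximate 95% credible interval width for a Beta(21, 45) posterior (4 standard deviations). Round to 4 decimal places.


Var(Beta) = 21*45/(66^2 * 67) = 0.0032
SD = 0.0569
Width ~ 4*SD = 0.2276

0.2276


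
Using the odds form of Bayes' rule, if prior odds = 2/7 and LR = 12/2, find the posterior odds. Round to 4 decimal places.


Bayes' rule in odds form: posterior odds = prior odds * LR
= (2 * 12) / (7 * 2)
= 24/14 = 1.7143

1.7143


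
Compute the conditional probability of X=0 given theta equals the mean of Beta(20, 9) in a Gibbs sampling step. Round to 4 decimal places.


Mean of Beta(20, 9) = 0.6897
P(X=0 | theta=0.6897) = 0.3103

0.3103


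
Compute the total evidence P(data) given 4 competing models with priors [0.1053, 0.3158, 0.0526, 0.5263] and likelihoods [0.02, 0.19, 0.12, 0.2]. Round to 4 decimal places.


Marginal likelihood = sum P(model_i) * P(data|model_i)
Model 1: 0.1053 * 0.02 = 0.0021
Model 2: 0.3158 * 0.19 = 0.06
Model 3: 0.0526 * 0.12 = 0.0063
Model 4: 0.5263 * 0.2 = 0.1053
Total = 0.1737

0.1737


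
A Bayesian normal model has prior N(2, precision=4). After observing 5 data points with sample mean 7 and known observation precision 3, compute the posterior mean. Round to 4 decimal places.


Posterior mean = (prior_precision * prior_mean + n * data_precision * data_mean) / (prior_precision + n * data_precision)
Numerator = 4*2 + 5*3*7 = 113
Denominator = 4 + 5*3 = 19
Posterior mean = 5.9474

5.9474


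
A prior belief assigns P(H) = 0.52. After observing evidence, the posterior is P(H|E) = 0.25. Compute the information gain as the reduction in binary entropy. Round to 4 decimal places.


H(prior) = -0.52*log2(0.52) - 0.48*log2(0.48)
= 0.9988
H(post) = -0.25*log2(0.25) - 0.75*log2(0.75)
= 0.8113
IG = 0.9988 - 0.8113 = 0.1876

0.1876


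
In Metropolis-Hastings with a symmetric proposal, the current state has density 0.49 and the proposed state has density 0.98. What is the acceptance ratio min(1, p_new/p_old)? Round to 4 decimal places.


Ratio = p_new / p_old = 0.98 / 0.49 = 2.0
Acceptance = min(1, 2.0) = 1.0

1.0


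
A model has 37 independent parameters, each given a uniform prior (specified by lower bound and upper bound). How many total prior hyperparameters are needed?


Each uniform prior needs 2 hyperparameters (lower bound and upper bound).
Total = 2 * 37 = 74

74


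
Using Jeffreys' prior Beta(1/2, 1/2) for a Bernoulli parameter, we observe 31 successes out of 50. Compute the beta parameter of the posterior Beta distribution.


Conjugate update: Beta(0.5 + k, 0.5 + n - k).
k = 31, n - k = 19
Posterior beta = 0.5 + (n - k) = 0.5 + 19 = 19.5

19.5


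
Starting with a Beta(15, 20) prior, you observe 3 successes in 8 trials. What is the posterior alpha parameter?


For a Beta-Binomial conjugate model:
Posterior alpha = prior alpha + number of successes
= 15 + 3 = 18

18


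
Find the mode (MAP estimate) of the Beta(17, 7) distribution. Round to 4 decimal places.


For Beta(a,b) with a,b > 1:
Mode = (a-1)/(a+b-2) = (17-1)/(24-2)
= 16/22 = 0.7273

0.7273


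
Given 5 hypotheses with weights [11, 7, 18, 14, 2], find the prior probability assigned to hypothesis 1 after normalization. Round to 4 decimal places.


To normalize, divide each weight by the sum of all weights.
Sum = 52
Prior(H1) = 11/52 = 0.2115

0.2115


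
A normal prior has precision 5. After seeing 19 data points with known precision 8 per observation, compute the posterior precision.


In the conjugate normal model, precisions add:
tau_posterior = tau_prior + n * tau_data
= 5 + 19*8 = 157

157


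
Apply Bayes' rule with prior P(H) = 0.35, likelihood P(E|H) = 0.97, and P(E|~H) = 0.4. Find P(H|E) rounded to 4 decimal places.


Step 1: Compute marginal P(E) = P(E|H)P(H) + P(E|~H)P(~H)
= 0.97*0.35 + 0.4*0.65 = 0.5995
Step 2: P(H|E) = P(E|H)P(H)/P(E) = 0.3395/0.5995
= 0.5663

0.5663


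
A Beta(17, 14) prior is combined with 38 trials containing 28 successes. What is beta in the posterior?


In conjugate updating:
beta_posterior = beta_prior + (n - k)
= 14 + (38 - 28)
= 14 + 10 = 24

24


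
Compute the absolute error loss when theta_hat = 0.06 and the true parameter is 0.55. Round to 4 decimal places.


L = |theta_hat - theta_true|
= |0.06 - 0.55| = 0.49

0.49


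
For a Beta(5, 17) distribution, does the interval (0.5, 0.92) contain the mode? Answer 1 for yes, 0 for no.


Mode of Beta(a,b) = (a-1)/(a+b-2)
= (5-1)/(5+17-2) = 0.2
Check: 0.5 <= 0.2 <= 0.92?
Result: 0

0


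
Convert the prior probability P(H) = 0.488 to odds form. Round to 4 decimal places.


P(not H) = 1 - 0.488 = 0.512
Odds = 0.488 / 0.512 = 0.9531

0.9531


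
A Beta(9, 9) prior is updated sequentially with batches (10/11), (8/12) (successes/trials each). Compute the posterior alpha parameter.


Sequential conjugate updating is equivalent to a single batch update.
Total successes across all batches = 18
alpha_posterior = alpha_prior + total_successes = 9 + 18
= 27

27


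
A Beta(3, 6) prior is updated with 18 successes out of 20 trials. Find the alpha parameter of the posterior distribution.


In the Beta-Binomial conjugate update:
alpha_post = alpha_prior + successes
= 3 + 18
= 21

21


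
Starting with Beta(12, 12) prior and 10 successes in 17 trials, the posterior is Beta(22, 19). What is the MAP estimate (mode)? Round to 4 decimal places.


The mode of Beta(a, b) when a > 1 and b > 1 is (a-1)/(a+b-2)
= (22 - 1) / (22 + 19 - 2)
= 21 / 39
= 0.5385

0.5385


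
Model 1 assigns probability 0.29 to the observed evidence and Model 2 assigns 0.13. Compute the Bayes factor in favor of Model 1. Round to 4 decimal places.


BF = P(data|M1) / P(data|M2)
= 0.29 / 0.13 = 2.2308

2.2308


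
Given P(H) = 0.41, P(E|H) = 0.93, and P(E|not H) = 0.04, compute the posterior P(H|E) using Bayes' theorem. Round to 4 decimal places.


By Bayes' theorem: P(H|E) = P(E|H)*P(H) / P(E)
P(E) = P(E|H)*P(H) + P(E|not H)*P(not H)
P(E) = 0.93*0.41 + 0.04*0.59 = 0.4049
P(H|E) = 0.93*0.41 / 0.4049 = 0.9417

0.9417


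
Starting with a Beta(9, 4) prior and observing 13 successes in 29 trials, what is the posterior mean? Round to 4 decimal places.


Posterior parameters: alpha = 9 + 13 = 22
beta = 4 + 16 = 20
Posterior mean = alpha / (alpha + beta) = 22 / 42
= 0.5238

0.5238


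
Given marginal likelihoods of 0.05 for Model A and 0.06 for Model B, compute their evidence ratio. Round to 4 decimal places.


Ratio = ML(A) / ML(B) = 0.05/0.06
= 0.8333

0.8333


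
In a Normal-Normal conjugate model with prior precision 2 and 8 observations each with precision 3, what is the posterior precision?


Posterior precision = prior precision + n * observation precision
= 2 + 8 * 3
= 2 + 24 = 26

26


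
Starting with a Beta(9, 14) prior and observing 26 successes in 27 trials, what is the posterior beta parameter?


Posterior beta = prior beta + failures
Failures = 27 - 26 = 1
beta_post = 14 + 1 = 15

15


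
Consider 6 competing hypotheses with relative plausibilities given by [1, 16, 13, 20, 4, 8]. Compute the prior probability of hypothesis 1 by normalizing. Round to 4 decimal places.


Sum of weights = 1 + 16 + 13 + 20 + 4 + 8 = 62
Normalized prior for H1 = 1 / 62
= 0.0161

0.0161


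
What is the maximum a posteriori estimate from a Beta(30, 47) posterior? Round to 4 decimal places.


The MAP estimate equals the mode of the distribution.
Mode of Beta(a,b) = (a-1)/(a+b-2)
= 29/75
= 0.3867

0.3867


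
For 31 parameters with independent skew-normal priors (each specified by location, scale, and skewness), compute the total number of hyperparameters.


A skew-normal prior has 3 hyperparameters per parameter.
Total = 31 * 3 = 93

93


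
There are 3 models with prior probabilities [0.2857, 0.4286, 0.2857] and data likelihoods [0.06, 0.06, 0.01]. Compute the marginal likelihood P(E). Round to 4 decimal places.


P(E) = sum over models of P(M_i) * P(E|M_i)
= 0.2857*0.06 + 0.4286*0.06 + 0.2857*0.01
= 0.0457

0.0457


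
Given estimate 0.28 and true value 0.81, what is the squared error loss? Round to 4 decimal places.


Squared error = (estimate - true)^2
Difference = -0.53
Loss = -0.53^2 = 0.2809

0.2809


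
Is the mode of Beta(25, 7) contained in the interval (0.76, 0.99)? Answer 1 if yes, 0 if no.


Mode = (a-1)/(a+b-2) = 24/30 = 0.8
Interval: (0.76, 0.99)
Contains mode? 1

1


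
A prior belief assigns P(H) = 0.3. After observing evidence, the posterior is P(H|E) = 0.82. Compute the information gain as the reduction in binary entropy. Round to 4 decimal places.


H(prior) = -0.3*log2(0.3) - 0.7*log2(0.7)
= 0.8813
H(post) = -0.82*log2(0.82) - 0.18*log2(0.18)
= 0.6801
IG = 0.8813 - 0.6801 = 0.2012

0.2012


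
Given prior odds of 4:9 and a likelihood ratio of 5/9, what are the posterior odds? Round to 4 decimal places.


Posterior odds = prior odds * LR
Prior odds = 4/9 = 0.4444
LR = 5/9 = 0.5556
Posterior odds = 0.4444 * 0.5556 = 0.2469

0.2469


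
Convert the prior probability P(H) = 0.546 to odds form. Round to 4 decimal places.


P(not H) = 1 - 0.546 = 0.454
Odds = 0.546 / 0.454 = 1.2026

1.2026


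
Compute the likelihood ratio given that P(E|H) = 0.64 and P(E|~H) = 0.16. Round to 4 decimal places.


LR = P(E|H) / P(E|~H)
= 0.64 / 0.16 = 4.0

4.0


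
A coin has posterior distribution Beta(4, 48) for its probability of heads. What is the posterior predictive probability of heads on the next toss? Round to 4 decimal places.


Posterior predictive = E[theta] = alpha/(alpha+beta)
= 4/52
= 0.0769

0.0769


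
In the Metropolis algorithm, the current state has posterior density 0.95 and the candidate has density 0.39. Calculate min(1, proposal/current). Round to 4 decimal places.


Ratio = 0.39/0.95 = 0.4105
Acceptance probability = min(1, 0.4105)
= 0.4105

0.4105


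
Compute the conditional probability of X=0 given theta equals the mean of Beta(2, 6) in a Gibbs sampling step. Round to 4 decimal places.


Mean of Beta(2, 6) = 0.25
P(X=0 | theta=0.25) = 0.75

0.75


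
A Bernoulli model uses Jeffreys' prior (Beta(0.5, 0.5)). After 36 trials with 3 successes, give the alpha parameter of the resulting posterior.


Posterior = Beta(prior_alpha + successes, prior_beta + failures)
= Beta(0.5 + 3, 0.5 + 33)
Posterior alpha = 0.5 + k = 0.5 + 3 = 3.5

3.5


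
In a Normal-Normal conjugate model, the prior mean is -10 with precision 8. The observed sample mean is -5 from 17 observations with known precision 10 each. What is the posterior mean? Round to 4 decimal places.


Posterior precision = tau0 + n*tau = 8 + 17*10 = 178
Posterior mean = (tau0*mu0 + n*tau*xbar) / posterior_precision
= (8*-10 + 17*10*-5) / 178
= -930 / 178 = -5.2247

-5.2247


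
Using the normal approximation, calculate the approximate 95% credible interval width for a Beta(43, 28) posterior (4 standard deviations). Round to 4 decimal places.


Var(Beta) = 43*28/(71^2 * 72) = 0.0033
SD = 0.0576
Width ~ 4*SD = 0.2304

0.2304


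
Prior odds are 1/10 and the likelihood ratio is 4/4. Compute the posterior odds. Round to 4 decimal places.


Posterior odds = prior odds * likelihood ratio
= (1/10) * (4/4)
= 4 / 40
= 0.1

0.1


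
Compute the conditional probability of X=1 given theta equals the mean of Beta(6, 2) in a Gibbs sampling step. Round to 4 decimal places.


Mean of Beta(6, 2) = 0.75
P(X=1 | theta=0.75) = 0.75

0.75


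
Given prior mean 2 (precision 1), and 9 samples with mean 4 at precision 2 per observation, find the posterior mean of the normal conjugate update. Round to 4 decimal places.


The posterior mean is a precision-weighted average of prior and data.
Post. prec. = 1 + 18 = 19
Post. mean = (2 + 72)/19 = 74/19 = 3.8947

3.8947


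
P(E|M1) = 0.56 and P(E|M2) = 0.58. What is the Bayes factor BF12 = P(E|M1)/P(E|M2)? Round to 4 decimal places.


Bayes factor BF12 = P(E|M1) / P(E|M2)
= 0.56 / 0.58
= 0.9655

0.9655


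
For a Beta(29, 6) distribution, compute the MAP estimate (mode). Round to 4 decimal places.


MAP = mode = (a-1)/(a+b-2)
= (29-1)/(29+6-2)
= 28/33 = 0.8485

0.8485


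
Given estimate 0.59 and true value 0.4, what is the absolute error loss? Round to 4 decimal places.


Absolute error = |estimate - true|
= |0.19| = 0.19

0.19


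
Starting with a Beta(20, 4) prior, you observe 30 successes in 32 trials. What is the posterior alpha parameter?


For a Beta-Binomial conjugate model:
Posterior alpha = prior alpha + number of successes
= 20 + 30 = 50

50


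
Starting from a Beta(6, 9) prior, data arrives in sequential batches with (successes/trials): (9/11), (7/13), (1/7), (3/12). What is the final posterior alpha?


In sequential Bayesian updating, we sum all successes.
Total successes = 20
Final alpha = 6 + 20 = 26

26


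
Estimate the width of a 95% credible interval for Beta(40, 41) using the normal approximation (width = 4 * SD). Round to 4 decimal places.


For Beta(a,b): Var = ab/((a+b)^2(a+b+1))
Var = 0.003, SD = 0.0552
Approximate 95% CI width = 4 * 0.0552 = 0.2208

0.2208


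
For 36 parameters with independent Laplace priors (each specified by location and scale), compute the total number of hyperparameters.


A Laplace prior has 2 hyperparameters per parameter.
Total = 36 * 2 = 72

72


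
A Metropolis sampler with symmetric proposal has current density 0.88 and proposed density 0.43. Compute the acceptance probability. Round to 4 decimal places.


For symmetric proposals, acceptance = min(1, pi(x*)/pi(x))
= min(1, 0.43/0.88)
= min(1, 0.4886) = 0.4886

0.4886


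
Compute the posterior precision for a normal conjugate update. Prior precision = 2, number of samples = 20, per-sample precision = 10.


tau_post = tau_0 + n * tau
= 2 + 20 * 10 = 202

202


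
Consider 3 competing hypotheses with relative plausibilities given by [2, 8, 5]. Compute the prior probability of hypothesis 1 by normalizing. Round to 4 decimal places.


Sum of weights = 2 + 8 + 5 = 15
Normalized prior for H1 = 2 / 15
= 0.1333

0.1333


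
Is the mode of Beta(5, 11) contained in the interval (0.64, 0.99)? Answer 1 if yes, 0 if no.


Mode = (a-1)/(a+b-2) = 4/14 = 0.2857
Interval: (0.64, 0.99)
Contains mode? 0

0


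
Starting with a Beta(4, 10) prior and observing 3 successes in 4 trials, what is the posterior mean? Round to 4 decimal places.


Posterior parameters: alpha = 4 + 3 = 7
beta = 10 + 1 = 11
Posterior mean = alpha / (alpha + beta) = 7 / 18
= 0.3889

0.3889
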